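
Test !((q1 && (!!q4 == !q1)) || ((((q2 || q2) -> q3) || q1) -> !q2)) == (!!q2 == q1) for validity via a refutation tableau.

Not valid

Assume the negation and expand:
Initial set: {!(!((q1 && (!!q4 == !q1)) || ((((q2 || q2) -> q3) || q1) -> !q2)) == (!!q2 == q1))}.
!(!((q1 && (!!q4 == !q1)) || ((((q2 || q2) -> q3) || q1) -> !q2)) == (!!q2 == q1)): β-rule — branch into !((q1 && (!!q4 == !q1)) || ((((q2 || q2) -> q3) || q1) -> !q2)), !(!!q2 == q1)  //  !!((q1 && (!!q4 == !q1)) || ((((q2 || q2) -> q3) || q1) -> !q2)), (!!q2 == q1).
  branch 1 (add !((q1 && (!!q4 == !q1)) || ((((q2 || q2) -> q3) || q1) -> !q2)), !(!!q2 == q1)):
    !((q1 && (!!q4 == !q1)) || ((((q2 || q2) -> q3) || q1) -> !q2)): α-rule — add !(q1 && (!!q4 == !q1)), !((((q2 || q2) -> q3) || q1) -> !q2).
    !((((q2 || q2) -> q3) || q1) -> !q2): α-rule — add (((q2 || q2) -> q3) || q1), !!q2.
    !(!!q2 == q1): β-rule — branch into !!q2, !q1  //  !!!q2, q1.
      branch 1.1 (add !!q2, !q1):
        !!q2: drop double negation, giving q2.
        !(q1 && (!!q4 == !q1)): β-rule — branch into !q1  //  !(!!q4 == !q1).
          branch 1.1.1 (add !q1):
            (((q2 || q2) -> q3) || q1): β-rule — branch into ((q2 || q2) -> q3)  //  q1.
              branch 1.1.1.1 (add ((q2 || q2) -> q3)):
                ((q2 || q2) -> q3): β-rule — branch into !(q2 || q2)  //  q3.
                  branch 1.1.1.1.1 (add !(q2 || q2)):
                    !(q2 || q2): α-rule — add !q2, !q2.
                    × closes — contains both q2 and !q2.
                  branch 1.1.1.1.2 (add q3):
                    ○ open, literals {q1=0, q2=1, q3=1}.
              branch 1.1.1.2 (add q1):
                × closes — contains both q1 and !q1.
          branch 1.1.2 (add !(!!q4 == !q1)):
            (((q2 || q2) -> q3) || q1): β-rule — branch into ((q2 || q2) -> q3)  //  q1.
              branch 1.1.2.1 (add ((q2 || q2) -> q3)):
                !(!!q4 == !q1): β-rule — branch into !!q4, !!q1  //  !!!q4, !q1.
                  branch 1.1.2.1.1 (add !!q4, !!q1):
                    × closes — contains both q1 and !q1.
                  branch 1.1.2.1.2 (add !!!q4, !q1):
                    !!!q4: drop double negation, giving !q4.
                    ((q2 || q2) -> q3): β-rule — branch into !(q2 || q2)  //  q3.
                      branch 1.1.2.1.2.1 (add !(q2 || q2)):
                        !(q2 || q2): α-rule — add !q2, !q2.
                        × closes — contains both q2 and !q2.
                      branch 1.1.2.1.2.2 (add q3):
                        ○ open, literals {q1=0, q2=1, q3=1, q4=0}.
              branch 1.1.2.2 (add q1):
                × closes — contains both q1 and !q1.
      branch 1.2 (add !!!q2, q1):
        !!!q2: drop double negation, giving !q2.
        × closes — contains both q2 and !q2.
  branch 2 (add !!((q1 && (!!q4 == !q1)) || ((((q2 || q2) -> q3) || q1) -> !q2)), (!!q2 == q1)):
    !!((q1 && (!!q4 == !q1)) || ((((q2 || q2) -> q3) || q1) -> !q2)): β-rule — branch into (q1 && (!!q4 == !q1))  //  ((((q2 || q2) -> q3) || q1) -> !q2).
      branch 2.1 (add (q1 && (!!q4 == !q1))):
        (q1 && (!!q4 == !q1)): α-rule — add q1, (!!q4 == !q1).
        (!!q2 == q1): β-rule — branch into !!q2, q1  //  !!!q2, !q1.
          branch 2.1.1 (add !!q2, q1):
            !!q2: drop double negation, giving q2.
            (!!q4 == !q1): β-rule — branch into !!q4, !q1  //  !!!q4, !!q1.
              branch 2.1.1.1 (add !!q4, !q1):
                × closes — contains both q1 and !q1.
              branch 2.1.1.2 (add !!!q4, !!q1):
                !!!q4: drop double negation, giving !q4.
                ○ open, literals {q1=1, q2=1, q4=0}.
          branch 2.1.2 (add !!!q2, !q1):
            × closes — contains both q1 and !q1.
      branch 2.2 (add ((((q2 || q2) -> q3) || q1) -> !q2)):
        (!!q2 == q1): β-rule — branch into !!q2, q1  //  !!!q2, !q1.
          branch 2.2.1 (add !!q2, q1):
            !!q2: drop double negation, giving q2.
            ((((q2 || q2) -> q3) || q1) -> !q2): β-rule — branch into !(((q2 || q2) -> q3) || q1)  //  !q2.
              branch 2.2.1.1 (add !(((q2 || q2) -> q3) || q1)):
                !(((q2 || q2) -> q3) || q1): α-rule — add !((q2 || q2) -> q3), !q1.
                × closes — contains both q1 and !q1.
              branch 2.2.1.2 (add !q2):
                × closes — contains both q2 and !q2.
          branch 2.2.2 (add !!!q2, !q1):
            !!!q2: drop double negation, giving !q2.
            ((((q2 || q2) -> q3) || q1) -> !q2): β-rule — branch into !(((q2 || q2) -> q3) || q1)  //  !q2.
              branch 2.2.2.1 (add !(((q2 || q2) -> q3) || q1)):
                !(((q2 || q2) -> q3) || q1): α-rule — add !((q2 || q2) -> q3), !q1.
                !((q2 || q2) -> q3): α-rule — add (q2 || q2), !q3.
                (q2 || q2): β-rule — branch into q2  //  q2.
                  branch 2.2.2.1.1 (add q2):
                    × closes — contains both q2 and !q2.
                  branch 2.2.2.1.2 (add q2):
                    × closes — contains both q2 and !q2.
              branch 2.2.2.2 (add !q2):
                ○ open, literals {q1=0, q2=0}.
12 branches closed, 4 open.
An open branch gives a countermodel: q1=0, q2=1, q3=1 (unmentioned atoms arbitrary); under it the original formula is false.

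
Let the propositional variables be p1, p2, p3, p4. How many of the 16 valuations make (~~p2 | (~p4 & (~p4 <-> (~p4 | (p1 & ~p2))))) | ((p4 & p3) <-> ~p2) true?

14

Initial set: {((~~p2 | (~p4 & (~p4 <-> (~p4 | (p1 & ~p2))))) | ((p4 & p3) <-> ~p2))}.
((~~p2 | (~p4 & (~p4 <-> (~p4 | (p1 & ~p2))))) | ((p4 & p3) <-> ~p2)): β-rule — branch into (~~p2 | (~p4 & (~p4 <-> (~p4 | (p1 & ~p2)))))  //  ((p4 & p3) <-> ~p2).
  branch 1 (add (~~p2 | (~p4 & (~p4 <-> (~p4 | (p1 & ~p2)))))):
    (~~p2 | (~p4 & (~p4 <-> (~p4 | (p1 & ~p2))))): β-rule — branch into ~~p2  //  (~p4 & (~p4 <-> (~p4 | (p1 & ~p2)))).
      branch 1.1 (add ~~p2):
        ~~p2: drop double negation, giving p2.
        ○ open, literals {p2=T}.
      branch 1.2 (add (~p4 & (~p4 <-> (~p4 | (p1 & ~p2))))):
        (~p4 & (~p4 <-> (~p4 | (p1 & ~p2)))): α-rule — add ~p4, (~p4 <-> (~p4 | (p1 & ~p2))).
        (~p4 <-> (~p4 | (p1 & ~p2))): β-rule — branch into ~p4, (~p4 | (p1 & ~p2))  //  ~~p4, ~(~p4 | (p1 & ~p2)).
          branch 1.2.1 (add ~p4, (~p4 | (p1 & ~p2))):
            (~p4 | (p1 & ~p2)): β-rule — branch into ~p4  //  (p1 & ~p2).
              branch 1.2.1.1 (add ~p4):
                ○ open, literals {p4=F}.
              branch 1.2.1.2 (add (p1 & ~p2)):
                (p1 & ~p2): α-rule — add p1, ~p2.
                ○ open, literals {p1=T, p2=F, p4=F}.
          branch 1.2.2 (add ~~p4, ~(~p4 | (p1 & ~p2))):
            × closes — contains both p4 and ~p4.
  branch 2 (add ((p4 & p3) <-> ~p2)):
    ((p4 & p3) <-> ~p2): β-rule — branch into (p4 & p3), ~p2  //  ~(p4 & p3), ~~p2.
      branch 2.1 (add (p4 & p3), ~p2):
        (p4 & p3): α-rule — add p4, p3.
        ○ open, literals {p2=F, p3=T, p4=T}.
      branch 2.2 (add ~(p4 & p3), ~~p2):
        ~(p4 & p3): β-rule — branch into ~p4  //  ~p3.
          branch 2.2.1 (add ~p4):
            ○ open, literals {p2=T, p4=F}.
          branch 2.2.2 (add ~p3):
            ○ open, literals {p2=T, p3=F}.
1 branch closed, 6 open.
Each open branch fixes some atoms; the unmentioned ones are free. Counting distinct full assignments: branch {p2=T} (p1, p3, p4) contributes 8 new; branch {p4=F} (p1, p2, p3) contributes 4 new; branch {p1=T, p2=F, p4=F} (p3) contributes 0 new; branch {p2=F, p3=T, p4=T} (p1) contributes 2 new; branch {p2=T, p4=F} (p1, p3) contributes 0 new; branch {p2=T, p3=F} (p1, p4) contributes 0 new. Total: 14.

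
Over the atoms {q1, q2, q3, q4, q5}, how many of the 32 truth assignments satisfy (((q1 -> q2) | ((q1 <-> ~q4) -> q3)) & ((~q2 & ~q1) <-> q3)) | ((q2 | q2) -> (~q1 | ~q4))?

Initial set: {((((q1 -> q2) | ((q1 <-> ~q4) -> q3)) & ((~q2 & ~q1) <-> q3)) | ((q2 | q2) -> (~q1 | ~q4)))}.
((((q1 -> q2) | ((q1 <-> ~q4) -> q3)) & ((~q2 & ~q1) <-> q3)) | ((q2 | q2) -> (~q1 | ~q4))): β-rule — branch into (((q1 -> q2) | ((q1 <-> ~q4) -> q3)) & ((~q2 & ~q1) <-> q3))  //  ((q2 | q2) -> (~q1 | ~q4)).
  branch 1 (add (((q1 -> q2) | ((q1 <-> ~q4) -> q3)) & ((~q2 & ~q1) <-> q3))):
    (((q1 -> q2) | ((q1 <-> ~q4) -> q3)) & ((~q2 & ~q1) <-> q3)): α-rule — add ((q1 -> q2) | ((q1 <-> ~q4) -> q3)), ((~q2 & ~q1) <-> q3).
    ((q1 -> q2) | ((q1 <-> ~q4) -> q3)): β-rule — branch into (q1 -> q2)  //  ((q1 <-> ~q4) -> q3).
      branch 1.1 (add (q1 -> q2)):
        ((~q2 & ~q1) <-> q3): β-rule — branch into (~q2 & ~q1), q3  //  ~(~q2 & ~q1), ~q3.
          branch 1.1.1 (add (~q2 & ~q1), q3):
            (~q2 & ~q1): α-rule — add ~q2, ~q1.
            (q1 -> q2): β-rule — branch into ~q1  //  q2.
              branch 1.1.1.1 (add ~q1):
                ○ open, literals {q1=F, q2=F, q3=T}.
              branch 1.1.1.2 (add q2):
                × closes — contains both q2 and ~q2.
          branch 1.1.2 (add ~(~q2 & ~q1), ~q3):
            (q1 -> q2): β-rule — branch into ~q1  //  q2.
              branch 1.1.2.1 (add ~q1):
                ~(~q2 & ~q1): β-rule — branch into ~~q2  //  ~~q1.
                  branch 1.1.2.1.1 (add ~~q2):
                    ○ open, literals {q1=F, q2=T, q3=F}.
                  branch 1.1.2.1.2 (add ~~q1):
                    × closes — contains both q1 and ~q1.
              branch 1.1.2.2 (add q2):
                ~(~q2 & ~q1): β-rule — branch into ~~q2  //  ~~q1.
                  branch 1.1.2.2.1 (add ~~q2):
                    ○ open, literals {q2=T, q3=F}.
                  branch 1.1.2.2.2 (add ~~q1):
                    ○ open, literals {q1=T, q2=T, q3=F}.
      branch 1.2 (add ((q1 <-> ~q4) -> q3)):
        ((~q2 & ~q1) <-> q3): β-rule — branch into (~q2 & ~q1), q3  //  ~(~q2 & ~q1), ~q3.
          branch 1.2.1 (add (~q2 & ~q1), q3):
            (~q2 & ~q1): α-rule — add ~q2, ~q1.
            ((q1 <-> ~q4) -> q3): β-rule — branch into ~(q1 <-> ~q4)  //  q3.
              branch 1.2.1.1 (add ~(q1 <-> ~q4)):
                ~(q1 <-> ~q4): β-rule — branch into q1, ~~q4  //  ~q1, ~q4.
                  branch 1.2.1.1.1 (add q1, ~~q4):
                    × closes — contains both q1 and ~q1.
                  branch 1.2.1.1.2 (add ~q1, ~q4):
                    ○ open, literals {q1=F, q2=F, q3=T, q4=F}.
              branch 1.2.1.2 (add q3):
                ○ open, literals {q1=F, q2=F, q3=T}.
          branch 1.2.2 (add ~(~q2 & ~q1), ~q3):
            ((q1 <-> ~q4) -> q3): β-rule — branch into ~(q1 <-> ~q4)  //  q3.
              branch 1.2.2.1 (add ~(q1 <-> ~q4)):
                ~(~q2 & ~q1): β-rule — branch into ~~q2  //  ~~q1.
                  branch 1.2.2.1.1 (add ~~q2):
                    ~(q1 <-> ~q4): β-rule — branch into q1, ~~q4  //  ~q1, ~q4.
                      branch 1.2.2.1.1.1 (add q1, ~~q4):
                        ○ open, literals {q1=T, q2=T, q3=F, q4=T}.
                      branch 1.2.2.1.1.2 (add ~q1, ~q4):
                        ○ open, literals {q1=F, q2=T, q3=F, q4=F}.
                  branch 1.2.2.1.2 (add ~~q1):
                    ~(q1 <-> ~q4): β-rule — branch into q1, ~~q4  //  ~q1, ~q4.
                      branch 1.2.2.1.2.1 (add q1, ~~q4):
                        ○ open, literals {q1=T, q3=F, q4=T}.
                      branch 1.2.2.1.2.2 (add ~q1, ~q4):
                        × closes — contains both q1 and ~q1.
              branch 1.2.2.2 (add q3):
                × closes — contains both q3 and ~q3.
  branch 2 (add ((q2 | q2) -> (~q1 | ~q4))):
    ((q2 | q2) -> (~q1 | ~q4)): β-rule — branch into ~(q2 | q2)  //  (~q1 | ~q4).
      branch 2.1 (add ~(q2 | q2)):
        ~(q2 | q2): α-rule — add ~q2, ~q2.
        ○ open, literals {q2=F}.
      branch 2.2 (add (~q1 | ~q4)):
        (~q1 | ~q4): β-rule — branch into ~q1  //  ~q4.
          branch 2.2.1 (add ~q1):
            ○ open, literals {q1=F}.
          branch 2.2.2 (add ~q4):
            ○ open, literals {q4=F}.
5 branches closed, 12 open.
Each open branch fixes some atoms; the unmentioned ones are free. Counting distinct full assignments: branch {q1=F, q2=F, q3=T} (q4, q5) contributes 4 new; branch {q1=F, q2=T, q3=F} (q4, q5) contributes 4 new; branch {q2=T, q3=F} (q1, q4, q5) contributes 4 new; branch {q1=T, q2=T, q3=F} (q4, q5) contributes 0 new; branch {q1=F, q2=F, q3=T, q4=F} (q5) contributes 0 new; branch {q1=F, q2=F, q3=T} (q4, q5) contributes 0 new; branch {q1=T, q2=T, q3=F, q4=T} (q5) contributes 0 new; branch {q1=F, q2=T, q3=F, q4=F} (q5) contributes 0 new; branch {q1=T, q3=F, q4=T} (q2, q5) contributes 2 new; branch {q2=F} (q1, q3, q4, q5) contributes 10 new; branch {q1=F} (q2, q3, q4, q5) contributes 4 new; branch {q4=F} (q1, q2, q3, q5) contributes 2 new. Total: 30.

30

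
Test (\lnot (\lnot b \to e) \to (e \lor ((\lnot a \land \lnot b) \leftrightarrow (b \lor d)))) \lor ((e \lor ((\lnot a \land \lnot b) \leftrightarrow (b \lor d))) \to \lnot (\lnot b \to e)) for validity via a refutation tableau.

Valid

Assume the negation and expand:
Initial set: {\lnot ((\lnot (\lnot b \to e) \to (e \lor ((\lnot a \land \lnot b) \leftrightarrow (b \lor d)))) \lor ((e \lor ((\lnot a \land \lnot b) \leftrightarrow (b \lor d))) \to \lnot (\lnot b \to e)))}.
\lnot ((\lnot (\lnot b \to e) \to (e \lor ((\lnot a \land \lnot b) \leftrightarrow (b \lor d)))) \lor ((e \lor ((\lnot a \land \lnot b) \leftrightarrow (b \lor d))) \to \lnot (\lnot b \to e))): α-rule — add \lnot (\lnot (\lnot b \to e) \to (e \lor ((\lnot a \land \lnot b) \leftrightarrow (b \lor d)))), \lnot ((e \lor ((\lnot a \land \lnot b) \leftrightarrow (b \lor d))) \to \lnot (\lnot b \to e)).
\lnot (\lnot (\lnot b \to e) \to (e \lor ((\lnot a \land \lnot b) \leftrightarrow (b \lor d)))): α-rule — add \lnot (\lnot b \to e), \lnot (e \lor ((\lnot a \land \lnot b) \leftrightarrow (b \lor d))).
\lnot ((e \lor ((\lnot a \land \lnot b) \leftrightarrow (b \lor d))) \to \lnot (\lnot b \to e)): α-rule — add (e \lor ((\lnot a \land \lnot b) \leftrightarrow (b \lor d))), \lnot \lnot (\lnot b \to e).
\lnot (\lnot b \to e): α-rule — add \lnot b, \lnot e.
\lnot (e \lor ((\lnot a \land \lnot b) \leftrightarrow (b \lor d))): α-rule — add \lnot e, \lnot ((\lnot a \land \lnot b) \leftrightarrow (b \lor d)).
(e \lor ((\lnot a \land \lnot b) \leftrightarrow (b \lor d))): β-rule — branch into e  //  ((\lnot a \land \lnot b) \leftrightarrow (b \lor d)).
  branch 1 (add e):
    × closes — contains both e and \lnot e.
  branch 2 (add ((\lnot a \land \lnot b) \leftrightarrow (b \lor d))):
    \lnot \lnot (\lnot b \to e): β-rule — branch into \lnot \lnot b  //  e.
      branch 2.1 (add \lnot \lnot b):
        × closes — contains both b and \lnot b.
      branch 2.2 (add e):
        × closes — contains both e and \lnot e.
All 3 branches close.
Every branch closed, so the negation is unsatisfiable and the formula is valid.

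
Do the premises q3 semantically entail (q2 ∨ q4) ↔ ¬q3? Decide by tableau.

Initial set: {q3; ¬((q2 ∨ q4) ↔ ¬q3)}.
¬((q2 ∨ q4) ↔ ¬q3): β-rule — branch into (q2 ∨ q4), ¬¬q3  //  ¬(q2 ∨ q4), ¬q3.
  branch 1 (add (q2 ∨ q4), ¬¬q3):
    (q2 ∨ q4): β-rule — branch into q2  //  q4.
      branch 1.1 (add q2):
        ○ open, literals {q2=1, q3=1}.
      branch 1.2 (add q4):
        ○ open, literals {q3=1, q4=1}.
  branch 2 (add ¬(q2 ∨ q4), ¬q3):
    × closes — contains both q3 and ¬q3.
1 branch closed, 2 open.
An open branch gives a countermodel: q2=1, q3=1 (unmentioned atoms arbitrary); the premises hold there but the conclusion fails.

No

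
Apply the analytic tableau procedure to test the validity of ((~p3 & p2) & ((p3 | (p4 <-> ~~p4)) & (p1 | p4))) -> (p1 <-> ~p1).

Assume the negation and expand:
Initial set: {~(((~p3 & p2) & ((p3 | (p4 <-> ~~p4)) & (p1 | p4))) -> (p1 <-> ~p1))}.
~(((~p3 & p2) & ((p3 | (p4 <-> ~~p4)) & (p1 | p4))) -> (p1 <-> ~p1)): α-rule — add ((~p3 & p2) & ((p3 | (p4 <-> ~~p4)) & (p1 | p4))), ~(p1 <-> ~p1).
((~p3 & p2) & ((p3 | (p4 <-> ~~p4)) & (p1 | p4))): α-rule — add (~p3 & p2), ((p3 | (p4 <-> ~~p4)) & (p1 | p4)).
(~p3 & p2): α-rule — add ~p3, p2.
((p3 | (p4 <-> ~~p4)) & (p1 | p4)): α-rule — add (p3 | (p4 <-> ~~p4)), (p1 | p4).
~(p1 <-> ~p1): β-rule — branch into p1, ~~p1  //  ~p1, ~p1.
  branch 1 (add p1, ~~p1):
    (p3 | (p4 <-> ~~p4)): β-rule — branch into p3  //  (p4 <-> ~~p4).
      branch 1.1 (add p3):
        × closes — contains both p3 and ~p3.
      branch 1.2 (add (p4 <-> ~~p4)):
        (p1 | p4): β-rule — branch into p1  //  p4.
          branch 1.2.1 (add p1):
            (p4 <-> ~~p4): β-rule — branch into p4, ~~p4  //  ~p4, ~~~p4.
              branch 1.2.1.1 (add p4, ~~p4):
                ~~p4: drop double negation, giving p4.
                ○ open, literals {p1=1, p2=1, p3=0, p4=1}.
              branch 1.2.1.2 (add ~p4, ~~~p4):
                ~~~p4: drop double negation, giving ~p4.
                ○ open, literals {p1=1, p2=1, p3=0, p4=0}.
          branch 1.2.2 (add p4):
            (p4 <-> ~~p4): β-rule — branch into p4, ~~p4  //  ~p4, ~~~p4.
              branch 1.2.2.1 (add p4, ~~p4):
                ~~p4: drop double negation, giving p4.
                ○ open, literals {p1=1, p2=1, p3=0, p4=1}.
              branch 1.2.2.2 (add ~p4, ~~~p4):
                × closes — contains both p4 and ~p4.
  branch 2 (add ~p1, ~p1):
    (p3 | (p4 <-> ~~p4)): β-rule — branch into p3  //  (p4 <-> ~~p4).
      branch 2.1 (add p3):
        × closes — contains both p3 and ~p3.
      branch 2.2 (add (p4 <-> ~~p4)):
        (p1 | p4): β-rule — branch into p1  //  p4.
          branch 2.2.1 (add p1):
            × closes — contains both p1 and ~p1.
          branch 2.2.2 (add p4):
            (p4 <-> ~~p4): β-rule — branch into p4, ~~p4  //  ~p4, ~~~p4.
              branch 2.2.2.1 (add p4, ~~p4):
                ~~p4: drop double negation, giving p4.
                ○ open, literals {p1=0, p2=1, p3=0, p4=1}.
              branch 2.2.2.2 (add ~p4, ~~~p4):
                × closes — contains both p4 and ~p4.
5 branches closed, 4 open.
An open branch gives a countermodel: p1=1, p2=1, p3=0, p4=1 (unmentioned atoms arbitrary); under it the original formula is false.

Not valid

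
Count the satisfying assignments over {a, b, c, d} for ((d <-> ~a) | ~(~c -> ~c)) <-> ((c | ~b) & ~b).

Initial set: {(((d <-> ~a) | ~(~c -> ~c)) <-> ((c | ~b) & ~b))}.
(((d <-> ~a) | ~(~c -> ~c)) <-> ((c | ~b) & ~b)): β-rule — branch into ((d <-> ~a) | ~(~c -> ~c)), ((c | ~b) & ~b)  //  ~((d <-> ~a) | ~(~c -> ~c)), ~((c | ~b) & ~b).
  branch 1 (add ((d <-> ~a) | ~(~c -> ~c)), ((c | ~b) & ~b)):
    ((c | ~b) & ~b): α-rule — add (c | ~b), ~b.
    ((d <-> ~a) | ~(~c -> ~c)): β-rule — branch into (d <-> ~a)  //  ~(~c -> ~c).
      branch 1.1 (add (d <-> ~a)):
        (c | ~b): β-rule — branch into c  //  ~b.
          branch 1.1.1 (add c):
            (d <-> ~a): β-rule — branch into d, ~a  //  ~d, ~~a.
              branch 1.1.1.1 (add d, ~a):
                ○ open, literals {a=0, b=0, c=1, d=1}.
              branch 1.1.1.2 (add ~d, ~~a):
                ○ open, literals {a=1, b=0, c=1, d=0}.
          branch 1.1.2 (add ~b):
            (d <-> ~a): β-rule — branch into d, ~a  //  ~d, ~~a.
              branch 1.1.2.1 (add d, ~a):
                ○ open, literals {a=0, b=0, d=1}.
              branch 1.1.2.2 (add ~d, ~~a):
                ○ open, literals {a=1, b=0, d=0}.
      branch 1.2 (add ~(~c -> ~c)):
        ~(~c -> ~c): α-rule — add ~c, ~~c.
        × closes — contains both c and ~c.
  branch 2 (add ~((d <-> ~a) | ~(~c -> ~c)), ~((c | ~b) & ~b)):
    ~((d <-> ~a) | ~(~c -> ~c)): α-rule — add ~(d <-> ~a), ~~(~c -> ~c).
    ~((c | ~b) & ~b): β-rule — branch into ~(c | ~b)  //  ~~b.
      branch 2.1 (add ~(c | ~b)):
        ~(c | ~b): α-rule — add ~c, ~~b.
        ~(d <-> ~a): β-rule — branch into d, ~~a  //  ~d, ~a.
          branch 2.1.1 (add d, ~~a):
            ~~(~c -> ~c): β-rule — branch into ~~c  //  ~c.
              branch 2.1.1.1 (add ~~c):
                × closes — contains both c and ~c.
              branch 2.1.1.2 (add ~c):
                ○ open, literals {a=1, b=1, c=0, d=1}.
          branch 2.1.2 (add ~d, ~a):
            ~~(~c -> ~c): β-rule — branch into ~~c  //  ~c.
              branch 2.1.2.1 (add ~~c):
                × closes — contains both c and ~c.
              branch 2.1.2.2 (add ~c):
                ○ open, literals {a=0, b=1, c=0, d=0}.
      branch 2.2 (add ~~b):
        ~(d <-> ~a): β-rule — branch into d, ~~a  //  ~d, ~a.
          branch 2.2.1 (add d, ~~a):
            ~~(~c -> ~c): β-rule — branch into ~~c  //  ~c.
              branch 2.2.1.1 (add ~~c):
                ○ open, literals {a=1, b=1, c=1, d=1}.
              branch 2.2.1.2 (add ~c):
                ○ open, literals {a=1, b=1, c=0, d=1}.
          branch 2.2.2 (add ~d, ~a):
            ~~(~c -> ~c): β-rule — branch into ~~c  //  ~c.
              branch 2.2.2.1 (add ~~c):
                ○ open, literals {a=0, b=1, c=1, d=0}.
              branch 2.2.2.2 (add ~c):
                ○ open, literals {a=0, b=1, c=0, d=0}.
3 branches closed, 10 open.
Each open branch fixes some atoms; the unmentioned ones are free. Counting distinct full assignments: branch {a=0, b=0, c=1, d=1} (none free) contributes 1 new; branch {a=1, b=0, c=1, d=0} (none free) contributes 1 new; branch {a=0, b=0, d=1} (c) contributes 1 new; branch {a=1, b=0, d=0} (c) contributes 1 new; branch {a=1, b=1, c=0, d=1} (none free) contributes 1 new; branch {a=0, b=1, c=0, d=0} (none free) contributes 1 new; branch {a=1, b=1, c=1, d=1} (none free) contributes 1 new; branch {a=1, b=1, c=0, d=1} (none free) contributes 0 new; branch {a=0, b=1, c=1, d=0} (none free) contributes 1 new; branch {a=0, b=1, c=0, d=0} (none free) contributes 0 new. Total: 8.

8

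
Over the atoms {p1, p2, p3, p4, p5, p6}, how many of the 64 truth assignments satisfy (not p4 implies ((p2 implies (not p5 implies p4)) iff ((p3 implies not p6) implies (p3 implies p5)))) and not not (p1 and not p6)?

14

Initial set: {((not p4 implies ((p2 implies (not p5 implies p4)) iff ((p3 implies not p6) implies (p3 implies p5)))) and not not (p1 and not p6))}.
((not p4 implies ((p2 implies (not p5 implies p4)) iff ((p3 implies not p6) implies (p3 implies p5)))) and not not (p1 and not p6)): α-rule — add (not p4 implies ((p2 implies (not p5 implies p4)) iff ((p3 implies not p6) implies (p3 implies p5)))), not not (p1 and not p6).
not not (p1 and not p6): drop double negation, giving (p1 and not p6).
(p1 and not p6): α-rule — add p1, not p6.
(not p4 implies ((p2 implies (not p5 implies p4)) iff ((p3 implies not p6) implies (p3 implies p5)))): β-rule — branch into not not p4  //  ((p2 implies (not p5 implies p4)) iff ((p3 implies not p6) implies (p3 implies p5))).
  branch 1 (add not not p4):
    ○ open, literals {p1=T, p4=T, p6=F}.
  branch 2 (add ((p2 implies (not p5 implies p4)) iff ((p3 implies not p6) implies (p3 implies p5)))):
    ((p2 implies (not p5 implies p4)) iff ((p3 implies not p6) implies (p3 implies p5))): β-rule — branch into (p2 implies (not p5 implies p4)), ((p3 implies not p6) implies (p3 implies p5))  //  not (p2 implies (not p5 implies p4)), not ((p3 implies not p6) implies (p3 implies p5)).
      branch 2.1 (add (p2 implies (not p5 implies p4)), ((p3 implies not p6) implies (p3 implies p5))):
        (p2 implies (not p5 implies p4)): β-rule — branch into not p2  //  (not p5 implies p4).
          branch 2.1.1 (add not p2):
            ((p3 implies not p6) implies (p3 implies p5)): β-rule — branch into not (p3 implies not p6)  //  (p3 implies p5).
              branch 2.1.1.1 (add not (p3 implies not p6)):
                not (p3 implies not p6): α-rule — add p3, not not p6.
                × closes — contains both p6 and not p6.
              branch 2.1.1.2 (add (p3 implies p5)):
                (p3 implies p5): β-rule — branch into not p3  //  p5.
                  branch 2.1.1.2.1 (add not p3):
                    ○ open, literals {p1=T, p2=F, p3=F, p6=F}.
                  branch 2.1.1.2.2 (add p5):
                    ○ open, literals {p1=T, p2=F, p5=T, p6=F}.
          branch 2.1.2 (add (not p5 implies p4)):
            ((p3 implies not p6) implies (p3 implies p5)): β-rule — branch into not (p3 implies not p6)  //  (p3 implies p5).
              branch 2.1.2.1 (add not (p3 implies not p6)):
                not (p3 implies not p6): α-rule — add p3, not not p6.
                × closes — contains both p6 and not p6.
              branch 2.1.2.2 (add (p3 implies p5)):
                (not p5 implies p4): β-rule — branch into not not p5  //  p4.
                  branch 2.1.2.2.1 (add not not p5):
                    (p3 implies p5): β-rule — branch into not p3  //  p5.
                      branch 2.1.2.2.1.1 (add not p3):
                        ○ open, literals {p1=T, p3=F, p5=T, p6=F}.
                      branch 2.1.2.2.1.2 (add p5):
                        ○ open, literals {p1=T, p5=T, p6=F}.
                  branch 2.1.2.2.2 (add p4):
                    (p3 implies p5): β-rule — branch into not p3  //  p5.
                      branch 2.1.2.2.2.1 (add not p3):
                        ○ open, literals {p1=T, p3=F, p4=T, p6=F}.
                      branch 2.1.2.2.2.2 (add p5):
                        ○ open, literals {p1=T, p4=T, p5=T, p6=F}.
      branch 2.2 (add not (p2 implies (not p5 implies p4)), not ((p3 implies not p6) implies (p3 implies p5))):
        not (p2 implies (not p5 implies p4)): α-rule — add p2, not (not p5 implies p4).
        not ((p3 implies not p6) implies (p3 implies p5)): α-rule — add (p3 implies not p6), not (p3 implies p5).
        not (not p5 implies p4): α-rule — add not p5, not p4.
        not (p3 implies p5): α-rule — add p3, not p5.
        (p3 implies not p6): β-rule — branch into not p3  //  not p6.
          branch 2.2.1 (add not p3):
            × closes — contains both p3 and not p3.
          branch 2.2.2 (add not p6):
            ○ open, literals {p1=T, p2=T, p3=T, p4=F, p5=F, p6=F}.
3 branches closed, 8 open.
Each open branch fixes some atoms; the unmentioned ones are free. Counting distinct full assignments: branch {p1=T, p4=T, p6=F} (p2, p3, p5) contributes 8 new; branch {p1=T, p2=F, p3=F, p6=F} (p4, p5) contributes 2 new; branch {p1=T, p2=F, p5=T, p6=F} (p3, p4) contributes 1 new; branch {p1=T, p3=F, p5=T, p6=F} (p2, p4) contributes 1 new; branch {p1=T, p5=T, p6=F} (p2, p3, p4) contributes 1 new; branch {p1=T, p3=F, p4=T, p6=F} (p2, p5) contributes 0 new; branch {p1=T, p4=T, p5=T, p6=F} (p2, p3) contributes 0 new; branch {p1=T, p2=T, p3=T, p4=F, p5=F, p6=F} (none free) contributes 1 new. Total: 14.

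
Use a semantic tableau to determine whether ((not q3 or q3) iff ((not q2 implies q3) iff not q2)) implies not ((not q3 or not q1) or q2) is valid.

Assume the negation and expand:
Initial set: {not (((not q3 or q3) iff ((not q2 implies q3) iff not q2)) implies not ((not q3 or not q1) or q2))}.
not (((not q3 or q3) iff ((not q2 implies q3) iff not q2)) implies not ((not q3 or not q1) or q2)): α-rule — add ((not q3 or q3) iff ((not q2 implies q3) iff not q2)), not not ((not q3 or not q1) or q2).
((not q3 or q3) iff ((not q2 implies q3) iff not q2)): β-rule — branch into (not q3 or q3), ((not q2 implies q3) iff not q2)  //  not (not q3 or q3), not ((not q2 implies q3) iff not q2).
  branch 1 (add (not q3 or q3), ((not q2 implies q3) iff not q2)):
    not not ((not q3 or not q1) or q2): β-rule — branch into (not q3 or not q1)  //  q2.
      branch 1.1 (add (not q3 or not q1)):
        (not q3 or q3): β-rule — branch into not q3  //  q3.
          branch 1.1.1 (add not q3):
            ((not q2 implies q3) iff not q2): β-rule — branch into (not q2 implies q3), not q2  //  not (not q2 implies q3), not not q2.
              branch 1.1.1.1 (add (not q2 implies q3), not q2):
                (not q3 or not q1): β-rule — branch into not q3  //  not q1.
                  branch 1.1.1.1.1 (add not q3):
                    (not q2 implies q3): β-rule — branch into not not q2  //  q3.
                      branch 1.1.1.1.1.1 (add not not q2):
                        × closes — contains both q2 and not q2.
                      branch 1.1.1.1.1.2 (add q3):
                        × closes — contains both q3 and not q3.
                  branch 1.1.1.1.2 (add not q1):
                    (not q2 implies q3): β-rule — branch into not not q2  //  q3.
                      branch 1.1.1.1.2.1 (add not not q2):
                        × closes — contains both q2 and not q2.
                      branch 1.1.1.1.2.2 (add q3):
                        × closes — contains both q3 and not q3.
              branch 1.1.1.2 (add not (not q2 implies q3), not not q2):
                not (not q2 implies q3): α-rule — add not q2, not q3.
                × closes — contains both q2 and not q2.
          branch 1.1.2 (add q3):
            ((not q2 implies q3) iff not q2): β-rule — branch into (not q2 implies q3), not q2  //  not (not q2 implies q3), not not q2.
              branch 1.1.2.1 (add (not q2 implies q3), not q2):
                (not q3 or not q1): β-rule — branch into not q3  //  not q1.
                  branch 1.1.2.1.1 (add not q3):
                    × closes — contains both q3 and not q3.
                  branch 1.1.2.1.2 (add not q1):
                    (not q2 implies q3): β-rule — branch into not not q2  //  q3.
                      branch 1.1.2.1.2.1 (add not not q2):
                        × closes — contains both q2 and not q2.
                      branch 1.1.2.1.2.2 (add q3):
                        ○ open, literals {q1=F, q2=F, q3=T}.
              branch 1.1.2.2 (add not (not q2 implies q3), not not q2):
                not (not q2 implies q3): α-rule — add not q2, not q3.
                × closes — contains both q2 and not q2.
      branch 1.2 (add q2):
        (not q3 or q3): β-rule — branch into not q3  //  q3.
          branch 1.2.1 (add not q3):
            ((not q2 implies q3) iff not q2): β-rule — branch into (not q2 implies q3), not q2  //  not (not q2 implies q3), not not q2.
              branch 1.2.1.1 (add (not q2 implies q3), not q2):
                × closes — contains both q2 and not q2.
              branch 1.2.1.2 (add not (not q2 implies q3), not not q2):
                not (not q2 implies q3): α-rule — add not q2, not q3.
                × closes — contains both q2 and not q2.
          branch 1.2.2 (add q3):
            ((not q2 implies q3) iff not q2): β-rule — branch into (not q2 implies q3), not q2  //  not (not q2 implies q3), not not q2.
              branch 1.2.2.1 (add (not q2 implies q3), not q2):
                × closes — contains both q2 and not q2.
              branch 1.2.2.2 (add not (not q2 implies q3), not not q2):
                not (not q2 implies q3): α-rule — add not q2, not q3.
                × closes — contains both q2 and not q2.
  branch 2 (add not (not q3 or q3), not ((not q2 implies q3) iff not q2)):
    not (not q3 or q3): α-rule — add not not q3, not q3.
    × closes — contains both q3 and not q3.
13 branches closed, 1 open.
An open branch gives a countermodel: q1=F, q2=F, q3=T (unmentioned atoms arbitrary); under it the original formula is false.

Not valid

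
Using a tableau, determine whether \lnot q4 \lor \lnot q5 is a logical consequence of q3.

Initial set: {q3; \lnot (\lnot q4 \lor \lnot q5)}.
\lnot (\lnot q4 \lor \lnot q5): α-rule — add \lnot \lnot q4, \lnot \lnot q5.
○ open, literals {q3=T, q4=T, q5=T}.
0 branches closed, 1 open.
An open branch gives a countermodel: q3=T, q4=T, q5=T (unmentioned atoms arbitrary); the premises hold there but the conclusion fails.

No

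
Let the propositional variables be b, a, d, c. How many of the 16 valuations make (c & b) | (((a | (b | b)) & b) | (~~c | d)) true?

Initial set: {((c & b) | (((a | (b | b)) & b) | (~~c | d)))}.
((c & b) | (((a | (b | b)) & b) | (~~c | d))): β-rule — branch into (c & b)  //  (((a | (b | b)) & b) | (~~c | d)).
  branch 1 (add (c & b)):
    (c & b): α-rule — add c, b.
    ○ open, literals {b=T, c=T}.
  branch 2 (add (((a | (b | b)) & b) | (~~c | d))):
    (((a | (b | b)) & b) | (~~c | d)): β-rule — branch into ((a | (b | b)) & b)  //  (~~c | d).
      branch 2.1 (add ((a | (b | b)) & b)):
        ((a | (b | b)) & b): α-rule — add (a | (b | b)), b.
        (a | (b | b)): β-rule — branch into a  //  (b | b).
          branch 2.1.1 (add a):
            ○ open, literals {a=T, b=T}.
          branch 2.1.2 (add (b | b)):
            (b | b): β-rule — branch into b  //  b.
              branch 2.1.2.1 (add b):
                ○ open, literals {b=T}.
              branch 2.1.2.2 (add b):
                ○ open, literals {b=T}.
      branch 2.2 (add (~~c | d)):
        (~~c | d): β-rule — branch into ~~c  //  d.
          branch 2.2.1 (add ~~c):
            ~~c: drop double negation, giving c.
            ○ open, literals {c=T}.
          branch 2.2.2 (add d):
            ○ open, literals {d=T}.
0 branches closed, 6 open.
Each open branch fixes some atoms; the unmentioned ones are free. Counting distinct full assignments: branch {b=T, c=T} (a, d) contributes 4 new; branch {a=T, b=T} (d, c) contributes 2 new; branch {b=T} (a, d, c) contributes 2 new; branch {b=T} (a, d, c) contributes 0 new; branch {c=T} (b, a, d) contributes 4 new; branch {d=T} (b, a, c) contributes 2 new. Total: 14.

14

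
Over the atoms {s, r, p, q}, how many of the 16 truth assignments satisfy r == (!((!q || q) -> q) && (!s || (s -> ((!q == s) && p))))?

8

Initial set: {T (r == (!((!q || q) -> q) && (!s || (s -> ((!q == s) && p)))))}.
T (r == (!((!q || q) -> q) && (!s || (s -> ((!q == s) && p))))): β-rule — branch into T r, T (!((!q || q) -> q) && (!s || (s -> ((!q == s) && p))))  //  F r, F (!((!q || q) -> q) && (!s || (s -> ((!q == s) && p)))).
  branch 1 (add T r, T (!((!q || q) -> q) && (!s || (s -> ((!q == s) && p))))):
    T (!((!q || q) -> q) && (!s || (s -> ((!q == s) && p)))): α-rule — add T !((!q || q) -> q), T (!s || (s -> ((!q == s) && p))).
    T !((!q || q) -> q): α-rule — add T (!q || q), F q.
    T (!s || (s -> ((!q == s) && p))): β-rule — branch into T !s  //  T (s -> ((!q == s) && p)).
      branch 1.1 (add T !s):
        T (!q || q): β-rule — branch into T !q  //  T q.
          branch 1.1.1 (add T !q):
            ○ open, literals {q=0, r=1, s=0}.
          branch 1.1.2 (add T q):
            × closes — contains both q and !q.
      branch 1.2 (add T (s -> ((!q == s) && p))):
        T (!q || q): β-rule — branch into T !q  //  T q.
          branch 1.2.1 (add T !q):
            T (s -> ((!q == s) && p)): β-rule — branch into F s  //  T ((!q == s) && p).
              branch 1.2.1.1 (add F s):
                ○ open, literals {q=0, r=1, s=0}.
              branch 1.2.1.2 (add T ((!q == s) && p)):
                T ((!q == s) && p): α-rule — add T (!q == s), T p.
                T (!q == s): β-rule — branch into T !q, T s  //  F !q, F s.
                  branch 1.2.1.2.1 (add T !q, T s):
                    ○ open, literals {p=1, q=0, r=1, s=1}.
                  branch 1.2.1.2.2 (add F !q, F s):
                    × closes — contains both q and !q.
          branch 1.2.2 (add T q):
            × closes — contains both q and !q.
  branch 2 (add F r, F (!((!q || q) -> q) && (!s || (s -> ((!q == s) && p))))):
    F (!((!q || q) -> q) && (!s || (s -> ((!q == s) && p)))): β-rule — branch into F !((!q || q) -> q)  //  F (!s || (s -> ((!q == s) && p))).
      branch 2.1 (add F !((!q || q) -> q)):
        F !((!q || q) -> q): β-rule — branch into F (!q || q)  //  T q.
          branch 2.1.1 (add F (!q || q)):
            F (!q || q): α-rule — add F !q, F q.
            × closes — contains both q and !q.
          branch 2.1.2 (add T q):
            ○ open, literals {q=1, r=0}.
      branch 2.2 (add F (!s || (s -> ((!q == s) && p)))):
        F (!s || (s -> ((!q == s) && p))): α-rule — add F !s, F (s -> ((!q == s) && p)).
        F (s -> ((!q == s) && p)): α-rule — add T s, F ((!q == s) && p).
        F ((!q == s) && p): β-rule — branch into F (!q == s)  //  F p.
          branch 2.2.1 (add F (!q == s)):
            F (!q == s): β-rule — branch into T !q, F s  //  F !q, T s.
              branch 2.2.1.1 (add T !q, F s):
                × closes — contains both s and !s.
              branch 2.2.1.2 (add F !q, T s):
                ○ open, literals {q=1, r=0, s=1}.
          branch 2.2.2 (add F p):
            ○ open, literals {p=0, r=0, s=1}.
5 branches closed, 6 open.
Each open branch fixes some atoms; the unmentioned ones are free. Counting distinct full assignments: branch {q=0, r=1, s=0} (p) contributes 2 new; branch {q=0, r=1, s=0} (p) contributes 0 new; branch {p=1, q=0, r=1, s=1} (none free) contributes 1 new; branch {q=1, r=0} (s, p) contributes 4 new; branch {q=1, r=0, s=1} (p) contributes 0 new; branch {p=0, r=0, s=1} (q) contributes 1 new. Total: 8.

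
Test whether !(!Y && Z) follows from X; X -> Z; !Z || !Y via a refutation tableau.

Initial set: {X; (X -> Z); (!Z || !Y); !!(!Y && Z)}.
!!(!Y && Z): α-rule — add !Y, Z.
(X -> Z): β-rule — branch into !X  //  Z.
  branch 1 (add !X):
    × closes — contains both X and !X.
  branch 2 (add Z):
    (!Z || !Y): β-rule — branch into !Z  //  !Y.
      branch 2.1 (add !Z):
        × closes — contains both Z and !Z.
      branch 2.2 (add !Y):
        ○ open, literals {X=true, Y=false, Z=true}.
2 branches closed, 1 open.
An open branch gives a countermodel: X=true, Y=false, Z=true (unmentioned atoms arbitrary); the premises hold there but the conclusion fails.

No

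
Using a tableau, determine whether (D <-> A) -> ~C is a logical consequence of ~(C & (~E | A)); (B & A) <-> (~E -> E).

Yes

Initial set: {~(C & (~E | A)); ((B & A) <-> (~E -> E)); ~((D <-> A) -> ~C)}.
~((D <-> A) -> ~C): α-rule — add (D <-> A), ~~C.
~(C & (~E | A)): β-rule — branch into ~C  //  ~(~E | A).
  branch 1 (add ~C):
    × closes — contains both C and ~C.
  branch 2 (add ~(~E | A)):
    ~(~E | A): α-rule — add ~~E, ~A.
    ((B & A) <-> (~E -> E)): β-rule — branch into (B & A), (~E -> E)  //  ~(B & A), ~(~E -> E).
      branch 2.1 (add (B & A), (~E -> E)):
        (B & A): α-rule — add B, A.
        × closes — contains both A and ~A.
      branch 2.2 (add ~(B & A), ~(~E -> E)):
        ~(~E -> E): α-rule — add ~E, ~E.
        × closes — contains both E and ~E.
All 3 branches close.
Every branch closed, so the premises entail the conclusion.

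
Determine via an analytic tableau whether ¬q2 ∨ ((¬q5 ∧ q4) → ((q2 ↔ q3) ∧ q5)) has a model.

Initial set: {T (¬q2 ∨ ((¬q5 ∧ q4) → ((q2 ↔ q3) ∧ q5)))}.
T (¬q2 ∨ ((¬q5 ∧ q4) → ((q2 ↔ q3) ∧ q5))): β-rule — branch into T ¬q2  //  T ((¬q5 ∧ q4) → ((q2 ↔ q3) ∧ q5)).
  branch 1 (add T ¬q2):
    ○ open, literals {q2=false}.
  branch 2 (add T ((¬q5 ∧ q4) → ((q2 ↔ q3) ∧ q5))):
    T ((¬q5 ∧ q4) → ((q2 ↔ q3) ∧ q5)): β-rule — branch into F (¬q5 ∧ q4)  //  T ((q2 ↔ q3) ∧ q5).
      branch 2.1 (add F (¬q5 ∧ q4)):
        F (¬q5 ∧ q4): β-rule — branch into F ¬q5  //  F q4.
          branch 2.1.1 (add F ¬q5):
            ○ open, literals {q5=true}.
          branch 2.1.2 (add F q4):
            ○ open, literals {q4=false}.
      branch 2.2 (add T ((q2 ↔ q3) ∧ q5)):
        T ((q2 ↔ q3) ∧ q5): α-rule — add T (q2 ↔ q3), T q5.
        T (q2 ↔ q3): β-rule — branch into T q2, T q3  //  F q2, F q3.
          branch 2.2.1 (add T q2, T q3):
            ○ open, literals {q2=true, q3=true, q5=true}.
          branch 2.2.2 (add F q2, F q3):
            ○ open, literals {q2=false, q3=false, q5=true}.
0 branches closed, 5 open.
An open branch gives a satisfying assignment: q2=false.

Satisfiable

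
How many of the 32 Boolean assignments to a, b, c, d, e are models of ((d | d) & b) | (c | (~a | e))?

29

Initial set: {T (((d | d) & b) | (c | (~a | e)))}.
T (((d | d) & b) | (c | (~a | e))): β-rule — branch into T ((d | d) & b)  //  T (c | (~a | e)).
  branch 1 (add T ((d | d) & b)):
    T ((d | d) & b): α-rule — add T (d | d), T b.
    T (d | d): β-rule — branch into T d  //  T d.
      branch 1.1 (add T d):
        ○ open, literals {b=1, d=1}.
      branch 1.2 (add T d):
        ○ open, literals {b=1, d=1}.
  branch 2 (add T (c | (~a | e))):
    T (c | (~a | e)): β-rule — branch into T c  //  T (~a | e).
      branch 2.1 (add T c):
        ○ open, literals {c=1}.
      branch 2.2 (add T (~a | e)):
        T (~a | e): β-rule — branch into T ~a  //  T e.
          branch 2.2.1 (add T ~a):
            ○ open, literals {a=0}.
          branch 2.2.2 (add T e):
            ○ open, literals {e=1}.
0 branches closed, 5 open.
Each open branch fixes some atoms; the unmentioned ones are free. Counting distinct full assignments: branch {b=1, d=1} (a, c, e) contributes 8 new; branch {b=1, d=1} (a, c, e) contributes 0 new; branch {c=1} (a, b, d, e) contributes 12 new; branch {a=0} (b, c, d, e) contributes 6 new; branch {e=1} (a, b, c, d) contributes 3 new. Total: 29.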